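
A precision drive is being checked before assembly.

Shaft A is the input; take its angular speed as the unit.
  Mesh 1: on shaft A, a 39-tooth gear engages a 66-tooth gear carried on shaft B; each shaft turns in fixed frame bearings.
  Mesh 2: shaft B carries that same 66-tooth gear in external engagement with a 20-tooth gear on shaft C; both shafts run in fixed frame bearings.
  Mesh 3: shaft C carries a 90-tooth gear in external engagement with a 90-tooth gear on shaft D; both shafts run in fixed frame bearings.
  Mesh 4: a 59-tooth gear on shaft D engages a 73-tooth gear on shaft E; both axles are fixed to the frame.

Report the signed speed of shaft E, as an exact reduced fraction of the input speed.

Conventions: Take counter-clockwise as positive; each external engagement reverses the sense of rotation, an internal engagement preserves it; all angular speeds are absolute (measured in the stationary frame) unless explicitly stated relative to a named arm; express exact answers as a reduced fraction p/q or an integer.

2301/1460

4-mesh fixed-axis compound train (all bearings frame-fixed)
mesh 1 [39T→66T]: |ω|/ω_in = 1×39/66 = 13/22, sense flips to −
mesh 2 [66T→20T]: |ω|/ω_in = (13/22)×66/20 = 39/20, sense flips to +
mesh 3 [90T→90T]: |ω|/ω_in = (39/20)×90/90 = 39/20, sense flips to −
mesh 4 [59T→73T]: |ω|/ω_in = (39/20)×59/73 = 2301/1460, sense flips to +
signed output speed (× input speed) = 2301/1460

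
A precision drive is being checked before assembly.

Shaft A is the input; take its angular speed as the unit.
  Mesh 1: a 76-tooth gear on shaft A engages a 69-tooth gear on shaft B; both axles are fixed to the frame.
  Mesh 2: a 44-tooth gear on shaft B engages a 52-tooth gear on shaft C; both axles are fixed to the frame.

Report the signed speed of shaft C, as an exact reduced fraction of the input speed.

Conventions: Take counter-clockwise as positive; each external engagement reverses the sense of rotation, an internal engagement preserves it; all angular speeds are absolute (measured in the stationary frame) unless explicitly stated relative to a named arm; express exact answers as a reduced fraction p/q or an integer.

2-mesh fixed-axis compound train (all bearings frame-fixed)
mesh 1 [76T→69T]: |ω|/ω_in = 1×76/69 = 76/69, sense flips to −
mesh 2 [44T→52T]: |ω|/ω_in = (76/69)×44/52 = 836/897, sense flips to +
signed output speed (× input speed) = 836/897

836/897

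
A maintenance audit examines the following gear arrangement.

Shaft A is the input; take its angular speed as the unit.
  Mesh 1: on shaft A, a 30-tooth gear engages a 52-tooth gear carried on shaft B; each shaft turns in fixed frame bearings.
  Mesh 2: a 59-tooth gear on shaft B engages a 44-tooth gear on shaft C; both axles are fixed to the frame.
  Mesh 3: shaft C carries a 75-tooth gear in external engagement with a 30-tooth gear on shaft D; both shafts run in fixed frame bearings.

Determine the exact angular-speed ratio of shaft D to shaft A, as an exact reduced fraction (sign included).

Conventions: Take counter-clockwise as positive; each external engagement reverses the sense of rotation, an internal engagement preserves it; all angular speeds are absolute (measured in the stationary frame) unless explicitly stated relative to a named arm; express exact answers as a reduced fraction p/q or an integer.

class = fixed-axis compound train [3 meshes; 3 ratios multiply, 3 sense flips]
mesh 1 [30T→52T]: running ratio 15/26, sense −
mesh 2 [59T→44T]: running ratio 885/1144, sense +
mesh 3 [75T→30T]: running ratio 4425/2288, sense −
ω_out/ω_in = -4425/2288

-4425/2288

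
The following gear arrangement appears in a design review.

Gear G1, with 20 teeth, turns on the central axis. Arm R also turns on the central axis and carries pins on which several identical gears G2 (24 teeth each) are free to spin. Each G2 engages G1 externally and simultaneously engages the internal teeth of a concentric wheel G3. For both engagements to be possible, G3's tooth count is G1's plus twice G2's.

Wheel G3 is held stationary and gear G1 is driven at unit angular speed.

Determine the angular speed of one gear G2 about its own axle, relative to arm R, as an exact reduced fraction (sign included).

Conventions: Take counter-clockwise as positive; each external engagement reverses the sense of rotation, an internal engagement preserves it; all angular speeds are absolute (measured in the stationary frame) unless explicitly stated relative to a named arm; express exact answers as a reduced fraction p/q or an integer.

planetary set (20T centre, 24T on arm, 68T internal) — Willis relation
ring teeth: 20 + 2·24 = 68
20(ω_sun−ω_arm) = −68(ω_ring−ω_arm),  ω_ring = 0, ω_sun = 1
20(1−ω_arm) = −68(0−ω_arm)  ⇒  88·ω_arm = 20  ⇒  ω_arm = 5/22
sun–planet mesh: 20·(1−5/22) = −24·(ω_p−ω_arm)  ⇒  ω_p−ω_arm = -85/132
exact speed ratio = -85/132

-85/132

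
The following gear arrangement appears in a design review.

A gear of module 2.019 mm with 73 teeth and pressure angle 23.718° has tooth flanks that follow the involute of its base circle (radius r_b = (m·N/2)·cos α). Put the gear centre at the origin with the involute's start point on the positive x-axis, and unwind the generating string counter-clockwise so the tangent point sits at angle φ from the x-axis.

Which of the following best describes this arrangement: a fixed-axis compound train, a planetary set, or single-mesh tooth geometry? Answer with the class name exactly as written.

single-mesh involute tooth geometry (73T wheel at module 2.019)
classification: single-mesh tooth geometry

single-mesh tooth geometry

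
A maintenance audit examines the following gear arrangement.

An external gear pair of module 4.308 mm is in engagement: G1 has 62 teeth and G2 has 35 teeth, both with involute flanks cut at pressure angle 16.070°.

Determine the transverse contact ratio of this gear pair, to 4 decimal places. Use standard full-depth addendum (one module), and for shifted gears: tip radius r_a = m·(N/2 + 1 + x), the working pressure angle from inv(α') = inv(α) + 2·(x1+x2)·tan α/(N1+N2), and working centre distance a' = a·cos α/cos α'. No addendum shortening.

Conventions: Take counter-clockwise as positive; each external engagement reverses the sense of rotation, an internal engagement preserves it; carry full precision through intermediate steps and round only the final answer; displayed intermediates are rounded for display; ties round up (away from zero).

topology: single-mesh involute geometry — m = 4.308, 62T/35T pair
base radii: r_b1 = 128.329508, r_b2 = 72.444077
tip radii: r_a1 = 137.856000, r_a2 = 79.698000
no profile shift: α' = α, a' = a
action lengths: √(r_a1²−r_b1²) = 50.356867, √(r_a2²−r_b2²) = 33.220880
base pitch p_b = π·m·cos α = 13.005130
CR = (50.356867 + 33.220880 − 208.938000·sin 16.07000°)/13.005130 = 1.979318
contact ratio ≈ 1.9793

1.9793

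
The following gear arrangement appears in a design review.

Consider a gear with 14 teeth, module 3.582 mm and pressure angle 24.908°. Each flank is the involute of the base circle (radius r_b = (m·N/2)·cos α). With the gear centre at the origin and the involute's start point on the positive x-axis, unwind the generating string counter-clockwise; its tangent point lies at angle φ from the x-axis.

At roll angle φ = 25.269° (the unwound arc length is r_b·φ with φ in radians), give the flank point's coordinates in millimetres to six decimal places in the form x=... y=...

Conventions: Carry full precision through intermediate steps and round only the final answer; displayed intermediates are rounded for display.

x=24.847050 y=0.637717

recognized (one wheel, involute flank): single-mesh tooth geometry, m = 3.582, N = 14
pitch radius r_p = m·N/2 = 3.582·14/2 = 25.074000
base radius r_b = r_p·cos α = 25.074000·cos 24.908° = 22.741747
roll angle φ = 25.269° = 0.44102725 rad
x = r_b·(cos φ + φ·sin φ) = 24.847050
y = r_b·(sin φ − φ·cos φ) = 0.637717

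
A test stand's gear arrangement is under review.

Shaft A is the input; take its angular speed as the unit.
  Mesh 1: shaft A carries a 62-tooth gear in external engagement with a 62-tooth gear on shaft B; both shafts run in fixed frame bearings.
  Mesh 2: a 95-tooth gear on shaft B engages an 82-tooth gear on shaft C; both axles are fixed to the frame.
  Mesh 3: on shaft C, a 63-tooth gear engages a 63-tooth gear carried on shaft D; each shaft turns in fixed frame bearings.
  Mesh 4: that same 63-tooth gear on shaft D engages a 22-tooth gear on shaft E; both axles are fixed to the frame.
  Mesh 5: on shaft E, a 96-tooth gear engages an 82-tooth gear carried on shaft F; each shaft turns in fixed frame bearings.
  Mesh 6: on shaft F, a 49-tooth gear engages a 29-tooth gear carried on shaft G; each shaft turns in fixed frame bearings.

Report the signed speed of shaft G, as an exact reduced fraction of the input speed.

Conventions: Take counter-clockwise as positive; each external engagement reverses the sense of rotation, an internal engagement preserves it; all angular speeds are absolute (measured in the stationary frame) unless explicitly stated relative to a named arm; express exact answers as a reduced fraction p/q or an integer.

3519180/536239

6-mesh fixed-axis compound train (all bearings frame-fixed)
mesh 1 [62T→62T]: |ω|/ω_in = 1×62/62 = 1, sense flips to −
mesh 2 [95T→82T]: |ω|/ω_in = 1×95/82 = 95/82, sense flips to +
mesh 3 [63T→63T]: |ω|/ω_in = (95/82)×63/63 = 95/82, sense flips to −
mesh 4 [63T→22T]: |ω|/ω_in = (95/82)×63/22 = 5985/1804, sense flips to +
mesh 5 [96T→82T]: |ω|/ω_in = (5985/1804)×96/82 = 71820/18491, sense flips to −
mesh 6 [49T→29T]: |ω|/ω_in = (71820/18491)×49/29 = 3519180/536239, sense flips to +
signed output speed (× input speed) = 3519180/536239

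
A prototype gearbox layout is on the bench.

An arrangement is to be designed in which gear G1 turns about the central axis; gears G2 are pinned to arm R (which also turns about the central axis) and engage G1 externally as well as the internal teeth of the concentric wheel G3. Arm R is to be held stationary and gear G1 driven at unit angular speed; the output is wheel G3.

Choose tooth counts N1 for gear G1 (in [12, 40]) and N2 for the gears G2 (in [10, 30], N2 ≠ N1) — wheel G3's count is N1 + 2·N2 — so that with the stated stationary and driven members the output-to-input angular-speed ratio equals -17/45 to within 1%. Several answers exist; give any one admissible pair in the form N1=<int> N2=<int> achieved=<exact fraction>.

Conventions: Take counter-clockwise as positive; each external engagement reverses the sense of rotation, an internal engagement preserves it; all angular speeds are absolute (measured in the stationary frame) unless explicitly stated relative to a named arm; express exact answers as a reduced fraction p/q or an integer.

design class (target -17/45): planetary set
Willis with ω_arm = 0: ω_ring/ω_sun = −N1/N3; set equal to -17/45  ⇒  N3/N1 = −1/(-17/45) = 45/17
N3 = N1 + 2·N2  ⇒  N2/N1 = (N3/N1 − 1)/2 = (45/17 − 1)/2 = 14/17
smallest multiple with N1 ≥ 12 and N2 ≥ 10: k = 1  ⇒  N1 = 1·17 = 17, N2 = 1·14 = 14 (N1 ≤ 40, N2 ≤ 30, N2 ≠ N1 ✓), N3 = 17 + 2·14 = 45
check: −N1/N3 with N1 = 17, N3 = 45 gives -17/45; |achieved − target| = 0 ≤ 17/4500 ✓

N1=17 N2=14 achieved=-17/45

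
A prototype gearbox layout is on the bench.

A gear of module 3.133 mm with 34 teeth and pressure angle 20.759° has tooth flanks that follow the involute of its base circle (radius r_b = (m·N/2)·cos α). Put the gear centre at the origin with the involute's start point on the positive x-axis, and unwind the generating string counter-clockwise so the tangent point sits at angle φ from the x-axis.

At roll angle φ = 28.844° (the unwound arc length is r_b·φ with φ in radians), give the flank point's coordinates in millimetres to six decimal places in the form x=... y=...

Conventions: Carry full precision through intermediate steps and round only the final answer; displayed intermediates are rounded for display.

recognized (one wheel, involute flank): single-mesh tooth geometry, m = 3.133, N = 34
pitch radius r_p = m·N/2 = 3.133·34/2 = 53.261000
base radius r_b = r_p·cos α = 53.261000·cos 20.759° = 49.803272
roll angle φ = 28.844° = 0.50342277 rad
x = r_b·(cos φ + φ·sin φ) = 55.719947
y = r_b·(sin φ − φ·cos φ) = 2.064850

x=55.719947 y=2.064850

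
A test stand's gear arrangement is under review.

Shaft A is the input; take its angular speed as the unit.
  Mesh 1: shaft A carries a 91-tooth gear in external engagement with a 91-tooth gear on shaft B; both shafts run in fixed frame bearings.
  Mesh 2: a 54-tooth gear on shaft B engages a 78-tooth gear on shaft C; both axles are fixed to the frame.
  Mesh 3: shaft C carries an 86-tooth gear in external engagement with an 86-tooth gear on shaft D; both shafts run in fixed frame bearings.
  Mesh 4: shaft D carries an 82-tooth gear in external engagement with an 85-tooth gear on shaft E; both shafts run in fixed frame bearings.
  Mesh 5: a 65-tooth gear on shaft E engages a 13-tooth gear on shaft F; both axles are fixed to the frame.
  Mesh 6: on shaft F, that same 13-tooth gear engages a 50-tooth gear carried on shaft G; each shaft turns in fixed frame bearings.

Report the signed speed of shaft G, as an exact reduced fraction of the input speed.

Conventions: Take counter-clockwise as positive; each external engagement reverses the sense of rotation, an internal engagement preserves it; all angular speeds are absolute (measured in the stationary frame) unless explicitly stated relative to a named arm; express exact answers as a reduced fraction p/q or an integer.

369/425

6-mesh fixed-axis compound train (all bearings frame-fixed)
mesh 1 [91T→91T]: |ω|/ω_in = 1×91/91 = 1, sense flips to −
mesh 2 [54T→78T]: |ω|/ω_in = 1×54/78 = 9/13, sense flips to +
mesh 3 [86T→86T]: |ω|/ω_in = (9/13)×86/86 = 9/13, sense flips to −
mesh 4 [82T→85T]: |ω|/ω_in = (9/13)×82/85 = 738/1105, sense flips to +
mesh 5 [65T→13T]: |ω|/ω_in = (738/1105)×65/13 = 738/221, sense flips to −
mesh 6 [13T→50T]: |ω|/ω_in = (738/221)×13/50 = 369/425, sense flips to +
signed output speed (× input speed) = 369/425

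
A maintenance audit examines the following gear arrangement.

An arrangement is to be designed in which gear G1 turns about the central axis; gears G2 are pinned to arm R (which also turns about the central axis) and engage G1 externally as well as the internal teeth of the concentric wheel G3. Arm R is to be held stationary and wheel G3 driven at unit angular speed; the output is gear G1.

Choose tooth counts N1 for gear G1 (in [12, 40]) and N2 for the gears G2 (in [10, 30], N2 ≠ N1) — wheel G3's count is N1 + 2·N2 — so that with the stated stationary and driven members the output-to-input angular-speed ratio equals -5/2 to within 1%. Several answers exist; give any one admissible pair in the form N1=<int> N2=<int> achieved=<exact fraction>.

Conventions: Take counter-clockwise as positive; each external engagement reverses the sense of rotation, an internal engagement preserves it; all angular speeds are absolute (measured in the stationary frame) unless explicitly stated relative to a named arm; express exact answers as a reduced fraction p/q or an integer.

N1=16 N2=12 achieved=-5/2

design class (target -5/2): planetary set
Willis with ω_arm = 0: ω_sun/ω_ring = −N3/N1; set equal to -5/2  ⇒  N3/N1 = −(-5/2) = 5/2
N3 = N1 + 2·N2  ⇒  N2/N1 = (N3/N1 − 1)/2 = (5/2 − 1)/2 = 3/4
smallest multiple with N1 ≥ 12 and N2 ≥ 10: k = 4  ⇒  N1 = 4·4 = 16, N2 = 4·3 = 12 (N1 ≤ 40, N2 ≤ 30, N2 ≠ N1 ✓), N3 = 16 + 2·12 = 40
check: −N3/N1 with N1 = 16, N3 = 40 gives -5/2; |achieved − target| = 0 ≤ 1/40 ✓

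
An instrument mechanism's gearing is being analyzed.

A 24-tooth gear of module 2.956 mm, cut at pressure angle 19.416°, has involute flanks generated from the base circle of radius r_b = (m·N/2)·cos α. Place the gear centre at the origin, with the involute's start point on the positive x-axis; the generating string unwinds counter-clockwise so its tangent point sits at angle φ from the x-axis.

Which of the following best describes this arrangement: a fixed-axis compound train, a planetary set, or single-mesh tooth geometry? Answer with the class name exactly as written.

single-mesh tooth geometry

recognized (one wheel, involute flank): single-mesh tooth geometry, m = 2.956, N = 24
classification: single-mesh tooth geometry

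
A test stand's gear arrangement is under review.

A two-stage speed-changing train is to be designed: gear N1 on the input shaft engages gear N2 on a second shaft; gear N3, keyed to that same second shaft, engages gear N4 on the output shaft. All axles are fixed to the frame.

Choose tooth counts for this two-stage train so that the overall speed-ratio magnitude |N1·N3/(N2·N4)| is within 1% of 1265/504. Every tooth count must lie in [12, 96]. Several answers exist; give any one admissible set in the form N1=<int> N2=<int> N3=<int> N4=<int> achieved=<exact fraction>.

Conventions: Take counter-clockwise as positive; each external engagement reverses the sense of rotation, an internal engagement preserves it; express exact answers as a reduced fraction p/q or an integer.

N1=23 N2=12 N3=55 N4=42 achieved=1265/504

class = fixed-axis compound train [2-stage, 1265/504 wanted]
target = 1265/504 in lowest terms: an exact hit needs N1·N3 = k·1265 and N2·N4 = k·504 for one integer k, every count in [12, 96]; additionally prefer no 1:1 stage (N1 ≠ N2, N3 ≠ N4)
k = 1: N1·N3 = 1265 = 23·55, N2·N4 = 504 = 12·42
achieved = 23·55/(12·42) = 1265/504; |achieved − target| = 0 ≤ 253/10080 ✓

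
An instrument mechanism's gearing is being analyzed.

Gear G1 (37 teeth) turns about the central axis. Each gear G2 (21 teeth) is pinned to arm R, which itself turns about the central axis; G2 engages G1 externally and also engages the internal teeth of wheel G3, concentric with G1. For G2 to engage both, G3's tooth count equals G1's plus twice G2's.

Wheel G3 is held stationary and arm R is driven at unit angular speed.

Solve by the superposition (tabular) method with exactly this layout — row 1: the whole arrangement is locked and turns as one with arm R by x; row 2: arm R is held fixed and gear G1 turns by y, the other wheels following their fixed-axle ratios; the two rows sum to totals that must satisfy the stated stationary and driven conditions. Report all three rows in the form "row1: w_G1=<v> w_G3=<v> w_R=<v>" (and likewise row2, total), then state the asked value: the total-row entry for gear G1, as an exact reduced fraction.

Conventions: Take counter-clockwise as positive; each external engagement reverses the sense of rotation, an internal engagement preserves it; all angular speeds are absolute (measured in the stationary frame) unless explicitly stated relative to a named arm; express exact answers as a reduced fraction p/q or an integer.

row1: w_G1=1 w_G3=1 w_R=1
row2: w_G1=79/37 w_G3=-1 w_R=0
total: w_G1=116/37 w_G3=0 w_R=1
asked value: 116/37

recognized (axles ride arm R): planetary set, 37/21/79 teeth
superposition row 1 [locked train]: every member turns x
row 2: sun turns y, ring = −(37/79)·y, arm 0
boundary: total ω_ring = x − (37/79)·y = 0 and total ω_arm = x = 1  ⇒  y = 79/37, x = 1
row 2 ring = −(37/79)·79/37 = -1
totals (row 1 + row 2): sun 1 + 79/37 = 116/37, ring 1 + (-1) = 0, arm 1 + 0 = 1
asked cell (total, sun) = 116/37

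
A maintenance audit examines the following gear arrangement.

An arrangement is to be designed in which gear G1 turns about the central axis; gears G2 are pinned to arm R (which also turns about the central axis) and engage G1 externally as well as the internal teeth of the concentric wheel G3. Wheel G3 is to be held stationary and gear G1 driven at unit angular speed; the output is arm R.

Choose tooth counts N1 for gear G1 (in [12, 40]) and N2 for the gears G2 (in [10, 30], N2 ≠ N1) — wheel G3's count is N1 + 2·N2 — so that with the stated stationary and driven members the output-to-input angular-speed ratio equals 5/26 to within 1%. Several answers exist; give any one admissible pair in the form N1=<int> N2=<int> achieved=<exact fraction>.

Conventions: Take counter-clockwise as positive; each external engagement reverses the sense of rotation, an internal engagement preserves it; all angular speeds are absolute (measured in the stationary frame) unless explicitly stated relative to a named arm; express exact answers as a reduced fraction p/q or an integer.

N1=15 N2=24 achieved=5/26

design class (target 5/26): planetary set
Willis with ω_ring = 0: ω_arm/ω_sun = N1/(N1+N3); set equal to 5/26  ⇒  N3/N1 = 1/(5/26) − 1 = 21/5
N3 = N1 + 2·N2  ⇒  N2/N1 = (N3/N1 − 1)/2 = (21/5 − 1)/2 = 8/5
smallest multiple with N1 ≥ 12 and N2 ≥ 10: k = 3  ⇒  N1 = 3·5 = 15, N2 = 3·8 = 24 (N1 ≤ 40, N2 ≤ 30, N2 ≠ N1 ✓), N3 = 15 + 2·24 = 63
check: N1/(N1+N3) with N1 = 15, N3 = 63 gives 5/26; |achieved − target| = 0 ≤ 1/520 ✓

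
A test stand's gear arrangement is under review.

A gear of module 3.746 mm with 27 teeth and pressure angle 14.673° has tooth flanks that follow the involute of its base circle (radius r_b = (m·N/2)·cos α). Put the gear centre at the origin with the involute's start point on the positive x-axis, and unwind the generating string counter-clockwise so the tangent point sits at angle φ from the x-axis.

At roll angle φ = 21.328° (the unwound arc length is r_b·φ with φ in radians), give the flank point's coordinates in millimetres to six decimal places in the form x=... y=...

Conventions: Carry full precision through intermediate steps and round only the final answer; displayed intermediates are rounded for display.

class = single-mesh tooth geometry [base-circle involute, m = 3.746, 27T]
pitch radius r_p = m·N/2 = 3.746·27/2 = 50.571000
base radius r_b = r_p·cos α = 50.571000·cos 14.673° = 48.921739
roll angle φ = 21.328° = 0.37224382 rad
x = r_b·(cos φ + φ·sin φ) = 52.194657
y = r_b·(sin φ − φ·cos φ) = 0.829532

x=52.194657 y=0.829532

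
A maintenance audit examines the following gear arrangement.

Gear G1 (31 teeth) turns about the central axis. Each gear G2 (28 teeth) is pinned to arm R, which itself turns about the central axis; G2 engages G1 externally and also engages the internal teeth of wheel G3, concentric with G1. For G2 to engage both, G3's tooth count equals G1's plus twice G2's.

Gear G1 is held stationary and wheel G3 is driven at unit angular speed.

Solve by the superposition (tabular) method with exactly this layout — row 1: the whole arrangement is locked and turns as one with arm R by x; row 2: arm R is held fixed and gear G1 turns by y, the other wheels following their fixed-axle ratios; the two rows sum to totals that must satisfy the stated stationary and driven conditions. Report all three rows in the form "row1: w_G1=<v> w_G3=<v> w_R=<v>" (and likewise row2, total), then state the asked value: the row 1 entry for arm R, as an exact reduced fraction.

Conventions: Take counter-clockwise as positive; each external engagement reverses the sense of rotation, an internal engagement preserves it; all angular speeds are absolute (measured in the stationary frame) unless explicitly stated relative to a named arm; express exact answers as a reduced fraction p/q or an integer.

row1: w_G1=87/118 w_G3=87/118 w_R=87/118
row2: w_G1=-87/118 w_G3=31/118 w_R=0
total: w_G1=0 w_G3=1 w_R=87/118
asked value: 87/118

planetary set (31T centre, 28T on arm, 87T internal) — Willis relation
row 1 (train locked, turned with arm): all members turn x
superposition row 2 [arm held]: sun y, ring −(31/87)·y, arm 0
boundary: total ω_sun = x + y = 0 and total ω_ring = x − (31/87)·y = 1  ⇒  y = -87/118, x = 87/118
row 2 ring = −(31/87)·(-87/118) = 31/118
totals (row 1 + row 2): sun 87/118 + (-87/118) = 0, ring 87/118 + 31/118 = 1, arm 87/118 + 0 = 87/118
asked cell (row1, arm) = 87/118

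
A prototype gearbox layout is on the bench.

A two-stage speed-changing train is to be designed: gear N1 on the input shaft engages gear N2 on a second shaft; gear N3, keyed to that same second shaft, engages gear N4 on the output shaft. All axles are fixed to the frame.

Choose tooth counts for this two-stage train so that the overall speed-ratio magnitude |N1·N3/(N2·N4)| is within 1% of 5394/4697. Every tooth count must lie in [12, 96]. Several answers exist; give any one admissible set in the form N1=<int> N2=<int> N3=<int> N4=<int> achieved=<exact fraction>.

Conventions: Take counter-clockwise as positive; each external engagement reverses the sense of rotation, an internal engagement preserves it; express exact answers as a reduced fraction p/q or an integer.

N1=58 N2=61 N3=93 N4=77 achieved=5394/4697

design class (target 5394/4697): fixed-axis compound train
target = 5394/4697 in lowest terms: an exact hit needs N1·N3 = k·5394 and N2·N4 = k·4697 for one integer k, every count in [12, 96]; additionally prefer no 1:1 stage (N1 ≠ N2, N3 ≠ N4)
k = 1: N1·N3 = 5394 = 58·93, N2·N4 = 4697 = 61·77
achieved = 58·93/(61·77) = 5394/4697; |achieved − target| = 0 ≤ 2697/234850 ✓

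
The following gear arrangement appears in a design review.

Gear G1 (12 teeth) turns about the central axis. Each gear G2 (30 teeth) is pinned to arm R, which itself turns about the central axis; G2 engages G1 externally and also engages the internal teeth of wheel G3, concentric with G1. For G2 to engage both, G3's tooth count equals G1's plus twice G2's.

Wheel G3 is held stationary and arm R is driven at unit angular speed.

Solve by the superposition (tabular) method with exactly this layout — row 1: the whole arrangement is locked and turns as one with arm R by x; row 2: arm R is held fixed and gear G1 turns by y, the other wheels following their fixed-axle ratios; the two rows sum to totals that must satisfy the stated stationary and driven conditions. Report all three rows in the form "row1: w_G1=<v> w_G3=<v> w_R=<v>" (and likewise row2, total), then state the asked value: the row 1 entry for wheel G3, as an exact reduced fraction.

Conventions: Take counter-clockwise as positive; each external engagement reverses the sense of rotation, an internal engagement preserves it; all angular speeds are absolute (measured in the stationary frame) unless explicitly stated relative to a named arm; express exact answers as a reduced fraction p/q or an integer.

planetary set (12T centre, 30T on arm, 72T internal) — Willis relation
row 1 (train locked, turned with arm): all members turn x
row 2: sun turns y, ring = −(12/72)·y, arm 0
boundary: total ω_ring = x − (12/72)·y = 0 and total ω_arm = x = 1  ⇒  y = 6, x = 1
row 2 ring = −(12/72)·6 = -1
totals (row 1 + row 2): sun 1 + 6 = 7, ring 1 + (-1) = 0, arm 1 + 0 = 1
asked cell (row1, ring) = 1

row1: w_G1=1 w_G3=1 w_R=1
row2: w_G1=6 w_G3=-1 w_R=0
total: w_G1=7 w_G3=0 w_R=1
asked value: 1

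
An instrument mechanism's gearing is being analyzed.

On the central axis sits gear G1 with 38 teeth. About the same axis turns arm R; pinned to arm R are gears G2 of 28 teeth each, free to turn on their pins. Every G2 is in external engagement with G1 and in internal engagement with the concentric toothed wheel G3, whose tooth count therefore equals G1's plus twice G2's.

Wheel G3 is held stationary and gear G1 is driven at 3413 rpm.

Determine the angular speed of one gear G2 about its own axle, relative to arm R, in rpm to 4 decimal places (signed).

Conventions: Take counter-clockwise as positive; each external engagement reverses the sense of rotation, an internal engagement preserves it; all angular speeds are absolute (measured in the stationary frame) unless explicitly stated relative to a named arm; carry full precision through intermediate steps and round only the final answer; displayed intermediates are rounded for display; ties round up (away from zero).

class = planetary set [G3 = 38+2·28 = 94; Willis about the carrier]
normalise by the input: solve with ω_sun = 1, then scale by 3413 rpm
ring teeth: 38 + 2·28 = 94
38(ω_sun−ω_arm) = −94(ω_ring−ω_arm),  ω_ring = 0, ω_sun = 1
38(1−ω_arm) = −94(0−ω_arm)  ⇒  132·ω_arm = 38  ⇒  ω_arm = 19/66
sun–planet mesh: 38·(1−19/66) = −28·(ω_p−ω_arm)  ⇒  ω_p−ω_arm = -893/924
scale: ω_p−ω_arm = -893/924 × 3413 rpm = -3298.4946 rpm

-3298.4946 rpm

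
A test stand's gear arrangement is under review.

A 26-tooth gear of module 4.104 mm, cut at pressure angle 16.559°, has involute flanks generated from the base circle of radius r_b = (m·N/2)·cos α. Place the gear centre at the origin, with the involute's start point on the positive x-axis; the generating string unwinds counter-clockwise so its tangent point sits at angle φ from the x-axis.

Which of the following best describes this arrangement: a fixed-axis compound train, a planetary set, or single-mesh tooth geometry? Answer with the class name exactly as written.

single-mesh involute tooth geometry (26T wheel at module 4.104)
classification: single-mesh tooth geometry

single-mesh tooth geometry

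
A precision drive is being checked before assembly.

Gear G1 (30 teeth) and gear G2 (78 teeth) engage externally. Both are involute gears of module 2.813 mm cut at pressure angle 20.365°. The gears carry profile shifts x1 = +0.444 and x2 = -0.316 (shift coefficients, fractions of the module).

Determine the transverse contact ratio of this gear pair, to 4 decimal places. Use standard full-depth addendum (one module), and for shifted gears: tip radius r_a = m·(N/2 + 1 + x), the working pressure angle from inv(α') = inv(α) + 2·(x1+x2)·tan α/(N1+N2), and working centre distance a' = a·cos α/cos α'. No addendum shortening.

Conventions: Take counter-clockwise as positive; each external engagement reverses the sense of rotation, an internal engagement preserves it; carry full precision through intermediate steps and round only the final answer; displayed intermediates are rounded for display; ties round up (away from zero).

recognized (one external pair, fixed centres): single-mesh tooth geometry, m = 2.813, N1 = 30, N2 = 78
base radii: r_b1 = 39.557591, r_b2 = 102.849736
tip radii: r_a1 = 46.256972, r_a2 = 111.631092
inv(α') = inv(20.365°) + 2·(+0.444-0.316)·tan α/(30+78) = 0.01664505  ⇒  α' = 20.72393°
a' = a·cos α / cos α' = 151.9020·cos 20.365°/cos 20.72393° = 152.259043
action lengths: √(r_a1²−r_b1²) = 23.977166, √(r_a2²−r_b2²) = 43.398531
base pitch p_b = π·m·cos α = 8.284922
CR = (23.977166 + 43.398531 − 152.259043·sin 20.72393°)/8.284922 = 1.629042
contact ratio ≈ 1.6290

1.6290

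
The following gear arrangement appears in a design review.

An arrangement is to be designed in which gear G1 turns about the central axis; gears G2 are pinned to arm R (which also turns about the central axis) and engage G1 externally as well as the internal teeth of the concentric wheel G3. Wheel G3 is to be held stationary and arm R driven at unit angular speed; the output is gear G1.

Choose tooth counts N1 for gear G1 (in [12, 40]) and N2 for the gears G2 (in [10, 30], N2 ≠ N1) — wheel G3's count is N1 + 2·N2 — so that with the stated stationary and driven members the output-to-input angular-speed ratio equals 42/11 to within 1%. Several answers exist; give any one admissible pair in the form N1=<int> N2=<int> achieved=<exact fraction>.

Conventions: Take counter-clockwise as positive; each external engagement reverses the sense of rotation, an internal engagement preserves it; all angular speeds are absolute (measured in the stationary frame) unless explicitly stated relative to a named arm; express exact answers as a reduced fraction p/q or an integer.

N1=22 N2=20 achieved=42/11

design class (target 42/11): planetary set
Willis with ω_ring = 0: ω_sun/ω_arm = (N1+N3)/N1; set equal to 42/11  ⇒  N3/N1 = 42/11 − 1 = 31/11
N3 = N1 + 2·N2  ⇒  N2/N1 = (N3/N1 − 1)/2 = (31/11 − 1)/2 = 10/11
smallest multiple with N1 ≥ 12 and N2 ≥ 10: k = 2  ⇒  N1 = 2·11 = 22, N2 = 2·10 = 20 (N1 ≤ 40, N2 ≤ 30, N2 ≠ N1 ✓), N3 = 22 + 2·20 = 62
check: (N1+N3)/N1 with N1 = 22, N3 = 62 gives 42/11; |achieved − target| = 0 ≤ 21/550 ✓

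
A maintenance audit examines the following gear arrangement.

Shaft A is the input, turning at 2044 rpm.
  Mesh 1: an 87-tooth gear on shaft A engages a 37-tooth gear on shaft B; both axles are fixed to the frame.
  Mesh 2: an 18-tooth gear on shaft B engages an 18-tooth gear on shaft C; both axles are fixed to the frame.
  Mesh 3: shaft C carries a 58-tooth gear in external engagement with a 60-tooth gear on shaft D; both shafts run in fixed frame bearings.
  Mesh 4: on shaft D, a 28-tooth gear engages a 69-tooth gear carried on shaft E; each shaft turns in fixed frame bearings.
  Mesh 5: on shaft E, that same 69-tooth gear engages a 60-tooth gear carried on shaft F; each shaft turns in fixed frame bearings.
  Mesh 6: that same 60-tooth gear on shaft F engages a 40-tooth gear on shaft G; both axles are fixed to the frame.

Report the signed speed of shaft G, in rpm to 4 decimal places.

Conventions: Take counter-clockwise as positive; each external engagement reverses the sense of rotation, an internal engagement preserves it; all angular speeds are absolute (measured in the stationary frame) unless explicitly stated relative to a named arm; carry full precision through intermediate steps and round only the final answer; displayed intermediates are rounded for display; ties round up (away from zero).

+3252.1697 rpm

class = fixed-axis compound train [6 meshes; 6 ratios multiply, 6 sense flips]
mesh 1 [87T→37T]: ω = 2044.0000×87/37 = 4806.1622 rpm, sense flips to −
mesh 2 [18T→18T]: ω = 4806.1622×18/18 = 4806.1622 rpm, sense flips to +
mesh 3 [58T→60T]: ω = 4806.1622×58/60 = 4645.9568 rpm, sense flips to −
mesh 4 [28T→69T]: ω = 4645.9568×28/69 = 1885.3158 rpm, sense flips to +
mesh 5 [69T→60T]: ω = 1885.3158×69/60 = 2168.1132 rpm, sense flips to −
mesh 6 [60T→40T]: ω = 2168.1132×60/40 = 3252.1697 rpm, sense flips to +
signed output speed = +3252.1697 rpm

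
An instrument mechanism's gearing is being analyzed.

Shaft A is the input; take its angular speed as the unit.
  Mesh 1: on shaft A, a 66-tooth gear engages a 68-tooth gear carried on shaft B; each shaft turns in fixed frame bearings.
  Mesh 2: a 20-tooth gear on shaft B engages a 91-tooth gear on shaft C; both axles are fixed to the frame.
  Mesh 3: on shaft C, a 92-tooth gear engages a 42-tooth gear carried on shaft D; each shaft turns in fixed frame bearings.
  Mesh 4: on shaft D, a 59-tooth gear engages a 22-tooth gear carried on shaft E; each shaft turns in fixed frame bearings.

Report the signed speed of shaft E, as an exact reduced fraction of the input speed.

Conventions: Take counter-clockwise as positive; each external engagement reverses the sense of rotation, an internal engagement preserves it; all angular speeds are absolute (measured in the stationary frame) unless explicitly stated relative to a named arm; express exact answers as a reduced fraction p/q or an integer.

4-mesh fixed-axis compound train (all bearings frame-fixed)
mesh 1 [66T→68T]: |ω|/ω_in = 1×66/68 = 33/34, sense flips to −
mesh 2 [20T→91T]: |ω|/ω_in = (33/34)×20/91 = 330/1547, sense flips to +
mesh 3 [92T→42T]: |ω|/ω_in = (330/1547)×92/42 = 5060/10829, sense flips to −
mesh 4 [59T→22T]: |ω|/ω_in = (5060/10829)×59/22 = 13570/10829, sense flips to +
signed output speed (× input speed) = 13570/10829

13570/10829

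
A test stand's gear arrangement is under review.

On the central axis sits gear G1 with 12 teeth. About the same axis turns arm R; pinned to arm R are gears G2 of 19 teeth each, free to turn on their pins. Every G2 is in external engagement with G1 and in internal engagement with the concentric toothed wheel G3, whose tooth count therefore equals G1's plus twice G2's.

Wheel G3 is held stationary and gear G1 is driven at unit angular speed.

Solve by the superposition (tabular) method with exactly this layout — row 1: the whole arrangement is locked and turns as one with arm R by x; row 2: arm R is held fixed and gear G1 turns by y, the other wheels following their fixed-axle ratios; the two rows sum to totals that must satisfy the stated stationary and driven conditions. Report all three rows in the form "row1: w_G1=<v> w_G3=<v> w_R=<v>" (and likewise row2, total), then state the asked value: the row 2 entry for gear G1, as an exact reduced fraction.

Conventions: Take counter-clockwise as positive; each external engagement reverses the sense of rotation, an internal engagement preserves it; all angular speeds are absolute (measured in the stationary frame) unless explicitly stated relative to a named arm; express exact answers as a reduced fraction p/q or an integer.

class = planetary set [G3 = 12+2·19 = 50; Willis about the carrier]
row 1 (train locked, turned with arm): all members turn x
superposition row 2 [arm held]: sun y, ring −(12/50)·y, arm 0
boundary: total ω_ring = x − (12/50)·y = 0 and total ω_sun = x + y = 1  ⇒  y = 25/31, x = 6/31
row 2 ring = −(12/50)·25/31 = -6/31
totals (row 1 + row 2): sun 6/31 + 25/31 = 1, ring 6/31 + (-6/31) = 0, arm 6/31 + 0 = 6/31
asked cell (row2, sun) = 25/31

row1: w_G1=6/31 w_G3=6/31 w_R=6/31
row2: w_G1=25/31 w_G3=-6/31 w_R=0
total: w_G1=1 w_G3=0 w_R=6/31
asked value: 25/31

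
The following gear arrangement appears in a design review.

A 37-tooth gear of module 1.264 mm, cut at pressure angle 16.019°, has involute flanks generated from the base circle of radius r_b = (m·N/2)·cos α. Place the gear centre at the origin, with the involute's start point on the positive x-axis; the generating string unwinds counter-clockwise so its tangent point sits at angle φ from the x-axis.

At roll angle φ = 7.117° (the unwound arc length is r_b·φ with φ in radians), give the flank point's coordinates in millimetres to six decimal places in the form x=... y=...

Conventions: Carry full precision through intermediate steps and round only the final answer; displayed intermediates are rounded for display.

recognized (one wheel, involute flank): single-mesh tooth geometry, m = 1.264, N = 37
pitch radius r_p = m·N/2 = 1.264·37/2 = 23.384000
base radius r_b = r_p·cos α = 23.384000·cos 16.019° = 22.476005
roll angle φ = 7.117° = 0.12421508 rad
x = r_b·(cos φ + φ·sin φ) = 22.648732
y = r_b·(sin φ − φ·cos φ) = 0.014337

x=22.648732 y=0.014337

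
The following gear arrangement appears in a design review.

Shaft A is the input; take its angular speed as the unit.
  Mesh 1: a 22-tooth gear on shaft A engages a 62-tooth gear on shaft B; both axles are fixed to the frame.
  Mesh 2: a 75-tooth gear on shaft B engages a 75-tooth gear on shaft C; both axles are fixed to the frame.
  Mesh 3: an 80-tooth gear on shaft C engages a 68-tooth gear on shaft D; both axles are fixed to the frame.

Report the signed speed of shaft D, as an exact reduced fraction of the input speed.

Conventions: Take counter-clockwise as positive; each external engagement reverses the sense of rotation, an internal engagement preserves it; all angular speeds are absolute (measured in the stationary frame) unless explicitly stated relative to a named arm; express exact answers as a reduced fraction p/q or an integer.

3-mesh fixed-axis compound train (all bearings frame-fixed)
mesh 1 [22T→62T]: |ω|/ω_in = 1×22/62 = 11/31, sense flips to −
mesh 2 [75T→75T]: |ω|/ω_in = (11/31)×75/75 = 11/31, sense flips to +
mesh 3 [80T→68T]: |ω|/ω_in = (11/31)×80/68 = 220/527, sense flips to −
signed output speed (× input speed) = -220/527

-220/527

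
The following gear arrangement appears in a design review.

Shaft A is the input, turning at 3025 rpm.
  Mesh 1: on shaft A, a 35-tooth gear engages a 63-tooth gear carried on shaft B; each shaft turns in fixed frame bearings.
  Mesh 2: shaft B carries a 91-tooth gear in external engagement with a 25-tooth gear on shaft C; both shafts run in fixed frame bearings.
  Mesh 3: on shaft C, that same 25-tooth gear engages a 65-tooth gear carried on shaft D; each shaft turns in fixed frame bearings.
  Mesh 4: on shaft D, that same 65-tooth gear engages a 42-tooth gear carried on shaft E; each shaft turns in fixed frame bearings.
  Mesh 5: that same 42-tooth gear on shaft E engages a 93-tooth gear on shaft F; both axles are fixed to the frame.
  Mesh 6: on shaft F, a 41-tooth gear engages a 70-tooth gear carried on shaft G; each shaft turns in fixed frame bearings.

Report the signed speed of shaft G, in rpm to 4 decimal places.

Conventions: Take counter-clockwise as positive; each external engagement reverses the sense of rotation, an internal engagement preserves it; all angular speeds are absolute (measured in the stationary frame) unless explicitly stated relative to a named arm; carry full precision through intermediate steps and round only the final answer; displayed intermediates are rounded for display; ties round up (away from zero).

class = fixed-axis compound train [6 meshes; 6 ratios multiply, 6 sense flips]
mesh 1 [35T→63T]: ω = 3025.0000×35/63 = 1680.5556 rpm, sense flips to −
mesh 2 [91T→25T]: ω = 1680.5556×91/25 = 6117.2222 rpm, sense flips to +
mesh 3 [25T→65T]: ω = 6117.2222×25/65 = 2352.7778 rpm, sense flips to −
mesh 4 [65T→42T]: ω = 2352.7778×65/42 = 3641.2037 rpm, sense flips to +
mesh 5 [42T→93T]: ω = 3641.2037×42/93 = 1644.4146 rpm, sense flips to −
mesh 6 [41T→70T]: ω = 1644.4146×41/70 = 963.1571 rpm, sense flips to +
signed output speed = +963.1571 rpm

+963.1571 rpm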